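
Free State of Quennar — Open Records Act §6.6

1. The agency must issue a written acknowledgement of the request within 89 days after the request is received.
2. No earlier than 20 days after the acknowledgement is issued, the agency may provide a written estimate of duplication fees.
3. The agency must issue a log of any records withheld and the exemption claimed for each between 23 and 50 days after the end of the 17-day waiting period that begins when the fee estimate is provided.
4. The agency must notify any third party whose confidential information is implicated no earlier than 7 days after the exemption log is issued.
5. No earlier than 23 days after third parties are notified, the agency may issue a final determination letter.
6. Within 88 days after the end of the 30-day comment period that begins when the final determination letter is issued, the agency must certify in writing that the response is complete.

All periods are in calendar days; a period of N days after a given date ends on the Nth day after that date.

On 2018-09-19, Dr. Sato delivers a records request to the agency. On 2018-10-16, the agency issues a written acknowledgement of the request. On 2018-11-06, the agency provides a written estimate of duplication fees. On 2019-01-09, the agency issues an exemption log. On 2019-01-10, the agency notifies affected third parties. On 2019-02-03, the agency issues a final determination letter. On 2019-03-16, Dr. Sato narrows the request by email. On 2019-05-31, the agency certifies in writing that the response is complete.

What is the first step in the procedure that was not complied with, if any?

Step 1: 89 days after 2018-09-19 (when the request is received) is 2018-12-17; done 2018-10-16 — timely.
Step 2: the earliest permitted date is 20 days after 2018-10-16 (when the acknowledgement is issued), i.e. 2018-11-05; done 2018-11-06, after the minimum wait.
Step 3: the window is 23–50 days after 2018-11-23 (end of the 17-day waiting period, which began when the fee estimate is provided on 2018-11-06), so 2018-12-16 through 2019-01-12; done 2019-01-09, which is between those dates.
Step 4: the earliest permitted date is 7 days after 2019-01-09 (when the exemption log is issued), i.e. 2019-01-16; done 2019-01-10 — 6 days too early.
Later steps need not be reached.

Step 4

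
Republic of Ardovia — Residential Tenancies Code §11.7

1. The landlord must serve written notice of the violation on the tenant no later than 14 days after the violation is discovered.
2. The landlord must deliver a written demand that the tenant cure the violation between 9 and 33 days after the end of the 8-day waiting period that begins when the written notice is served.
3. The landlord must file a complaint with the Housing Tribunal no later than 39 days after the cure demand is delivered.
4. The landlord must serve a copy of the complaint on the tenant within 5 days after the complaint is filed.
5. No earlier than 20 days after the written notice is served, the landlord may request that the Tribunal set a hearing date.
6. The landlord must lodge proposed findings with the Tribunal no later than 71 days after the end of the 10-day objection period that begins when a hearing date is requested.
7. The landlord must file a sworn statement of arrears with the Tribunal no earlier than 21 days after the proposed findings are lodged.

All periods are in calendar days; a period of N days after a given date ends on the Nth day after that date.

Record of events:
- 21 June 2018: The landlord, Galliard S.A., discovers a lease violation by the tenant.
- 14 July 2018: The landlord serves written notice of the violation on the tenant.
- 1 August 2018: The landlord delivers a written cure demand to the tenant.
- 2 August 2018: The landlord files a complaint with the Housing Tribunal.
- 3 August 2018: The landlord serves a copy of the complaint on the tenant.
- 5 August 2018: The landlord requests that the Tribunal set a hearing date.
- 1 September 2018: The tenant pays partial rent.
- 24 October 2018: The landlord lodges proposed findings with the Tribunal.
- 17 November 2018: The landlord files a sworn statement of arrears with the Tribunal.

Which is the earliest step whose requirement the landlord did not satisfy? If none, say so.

Step 1: 14 days after 21 June 2018 (when the violation is discovered) is 5 July 2018; 14 July 2018 misses that deadline by 9 days.

Step 1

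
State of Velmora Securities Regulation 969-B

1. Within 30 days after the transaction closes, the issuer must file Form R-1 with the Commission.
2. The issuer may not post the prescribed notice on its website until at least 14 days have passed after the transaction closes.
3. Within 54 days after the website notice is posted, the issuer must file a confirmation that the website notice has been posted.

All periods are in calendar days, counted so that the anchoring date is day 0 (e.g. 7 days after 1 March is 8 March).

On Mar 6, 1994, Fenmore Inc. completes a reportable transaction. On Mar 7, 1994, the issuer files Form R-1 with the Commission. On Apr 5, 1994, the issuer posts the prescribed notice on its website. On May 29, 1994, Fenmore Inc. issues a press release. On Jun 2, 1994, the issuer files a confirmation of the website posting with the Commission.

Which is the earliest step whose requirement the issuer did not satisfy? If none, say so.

Step 1: 30 days after Mar 6, 1994 (when the transaction closes) is Apr 5, 1994; Mar 7, 1994 is within that limit.
Step 2: the earliest permitted date is 14 days after Mar 6, 1994 (when the transaction closes), i.e. Mar 20, 1994; Apr 5, 1994 is on or after that date.
Step 3: 54 days after Apr 5, 1994 (when the website notice is posted) is May 29, 1994; not done until Jun 2, 1994, 4 days after the deadline.
The analysis stops there.

Step 3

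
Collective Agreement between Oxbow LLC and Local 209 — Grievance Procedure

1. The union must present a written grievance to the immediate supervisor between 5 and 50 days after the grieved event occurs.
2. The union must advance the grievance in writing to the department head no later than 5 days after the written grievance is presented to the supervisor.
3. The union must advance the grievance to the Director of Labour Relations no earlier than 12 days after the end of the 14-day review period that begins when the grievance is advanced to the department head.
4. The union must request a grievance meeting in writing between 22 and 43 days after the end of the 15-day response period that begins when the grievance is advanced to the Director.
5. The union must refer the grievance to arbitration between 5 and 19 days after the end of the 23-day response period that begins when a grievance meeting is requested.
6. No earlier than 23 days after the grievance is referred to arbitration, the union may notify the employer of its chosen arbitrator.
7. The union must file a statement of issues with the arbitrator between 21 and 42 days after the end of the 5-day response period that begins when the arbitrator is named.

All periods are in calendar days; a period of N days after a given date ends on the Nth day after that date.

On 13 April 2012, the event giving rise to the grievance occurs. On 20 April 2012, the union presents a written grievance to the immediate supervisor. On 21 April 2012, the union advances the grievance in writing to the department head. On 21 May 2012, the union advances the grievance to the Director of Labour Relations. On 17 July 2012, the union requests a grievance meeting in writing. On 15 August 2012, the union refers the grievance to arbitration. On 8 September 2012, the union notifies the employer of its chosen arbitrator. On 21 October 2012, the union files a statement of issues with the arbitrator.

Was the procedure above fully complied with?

(1) the permitted window runs from 13 April 2012 + 5 = 18 April 2012 to 13 April 2012 + 50 = 2 June 2012; 20 April 2012 falls inside that range.
(2) due by 20 April 2012 + 5 days = 25 April 2012; 21 April 2012 is within that limit.
(3) permitted from 5 May 2012 + 12 days = 17 May 2012 onward; 21 May 2012 is on or after that date.
(4) the permitted window runs from 5 June 2012 + 22 = 27 June 2012 to 5 June 2012 + 43 = 18 July 2012; 17 July 2012 falls inside that range.
(5) the permitted window runs from 9 August 2012 + 5 = 14 August 2012 to 9 August 2012 + 19 = 28 August 2012; done 15 August 2012 — within the window.
(6) permitted from 15 August 2012 + 23 days = 7 September 2012 onward; done 8 September 2012 — permitted.
(7) the permitted window runs from 13 September 2012 + 21 = 4 October 2012 to 13 September 2012 + 42 = 25 October 2012; done 21 October 2012, which is between those dates.

Yes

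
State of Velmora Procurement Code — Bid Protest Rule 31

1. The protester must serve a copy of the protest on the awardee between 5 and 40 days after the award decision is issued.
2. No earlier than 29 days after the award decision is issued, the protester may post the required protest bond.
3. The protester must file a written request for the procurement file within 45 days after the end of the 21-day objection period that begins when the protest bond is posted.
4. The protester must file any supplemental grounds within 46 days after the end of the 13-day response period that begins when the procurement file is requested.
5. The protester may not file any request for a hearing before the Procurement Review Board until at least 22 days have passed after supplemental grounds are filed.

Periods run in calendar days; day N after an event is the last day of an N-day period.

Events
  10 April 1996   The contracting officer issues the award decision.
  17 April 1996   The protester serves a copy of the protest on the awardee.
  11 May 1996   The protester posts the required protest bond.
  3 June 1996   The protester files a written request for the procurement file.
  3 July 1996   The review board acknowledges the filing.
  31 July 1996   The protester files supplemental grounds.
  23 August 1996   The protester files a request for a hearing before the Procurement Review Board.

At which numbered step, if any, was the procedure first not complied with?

None — every step was satisfied

Step 1 — 5 and 40 days from 10 April 1996 (when the award decision is issued) are 15 April 1996 and 20 May 1996 respectively; done 17 April 1996, which is between those dates.
Step 2 — must wait 29 days from 10 April 1996 (when the award decision is issued), so not before 9 May 1996; done 11 May 1996, after the minimum wait.
Step 3 — counting 45 days from 1 June 1996 (end of the 21-day objection period, which began when the protest bond is posted on 11 May 1996) gives a deadline of 16 July 1996; completed 3 June 1996, before the deadline.
Step 4 — counting 46 days from 16 June 1996 (end of the 13-day response period, which began when the procurement file is requested on 3 June 1996) gives a deadline of 1 August 1996; completed 31 July 1996, before the deadline.
Step 5 — must wait 22 days from 31 July 1996 (when supplemental grounds are filed), so not before 22 August 1996; done 23 August 1996 — permitted.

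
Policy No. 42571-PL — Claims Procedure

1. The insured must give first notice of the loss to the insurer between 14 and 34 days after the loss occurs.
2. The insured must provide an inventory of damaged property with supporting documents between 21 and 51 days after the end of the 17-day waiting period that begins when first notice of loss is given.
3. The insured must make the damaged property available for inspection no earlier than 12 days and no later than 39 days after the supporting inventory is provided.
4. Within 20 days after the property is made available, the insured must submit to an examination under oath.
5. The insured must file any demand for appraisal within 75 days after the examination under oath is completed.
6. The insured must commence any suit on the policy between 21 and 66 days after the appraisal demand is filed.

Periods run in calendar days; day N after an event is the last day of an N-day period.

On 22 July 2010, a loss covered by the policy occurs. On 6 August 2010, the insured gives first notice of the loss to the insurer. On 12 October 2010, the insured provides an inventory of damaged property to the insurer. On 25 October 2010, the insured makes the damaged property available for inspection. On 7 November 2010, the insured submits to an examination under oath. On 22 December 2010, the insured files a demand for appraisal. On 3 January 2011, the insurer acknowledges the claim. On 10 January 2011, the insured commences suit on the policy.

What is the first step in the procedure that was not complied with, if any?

Step 1 — 14 and 34 days from 22 July 2010 (when the loss occurs) are 5 August 2010 and 25 August 2010 respectively; done 6 August 2010 — within the window.
Step 2 — 21 and 51 days from 23 August 2010 (end of the 17-day waiting period, which began when first notice of loss is given on 6 August 2010) are 13 September 2010 and 13 October 2010 respectively; done 12 October 2010 — within the window.
Step 3 — 12 and 39 days from 12 October 2010 (when the supporting inventory is provided) are 24 October 2010 and 20 November 2010 respectively; done 25 October 2010, which is between those dates.
Step 4 — counting 20 days from 25 October 2010 (when the property is made available) gives a deadline of 14 November 2010; 7 November 2010 is within that limit.
Step 5 — counting 75 days from 7 November 2010 (when the examination under oath is completed) gives a deadline of 21 January 2011; done 22 December 2010 — timely.
Step 6 — 21 and 66 days from 22 December 2010 (when the appraisal demand is filed) are 12 January 2011 and 26 February 2011 respectively; done 10 January 2011 — 2 days before the window opened.
Later steps need not be reached.

Step 6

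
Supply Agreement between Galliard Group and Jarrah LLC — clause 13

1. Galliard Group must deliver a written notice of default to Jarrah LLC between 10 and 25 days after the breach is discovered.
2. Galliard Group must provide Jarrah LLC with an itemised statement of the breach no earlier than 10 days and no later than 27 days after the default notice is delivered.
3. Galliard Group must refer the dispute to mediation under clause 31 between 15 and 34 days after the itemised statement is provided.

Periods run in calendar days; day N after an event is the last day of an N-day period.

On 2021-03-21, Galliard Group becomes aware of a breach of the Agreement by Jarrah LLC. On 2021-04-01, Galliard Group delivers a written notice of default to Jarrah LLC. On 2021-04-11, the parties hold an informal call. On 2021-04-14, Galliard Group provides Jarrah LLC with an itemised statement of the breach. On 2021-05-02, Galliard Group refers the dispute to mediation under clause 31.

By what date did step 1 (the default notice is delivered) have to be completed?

Step 1 runs from 2021-03-21, when the breach is discovered. The window is 10–25 days after 2021-03-21; it closes on 2021-04-15.

2021-04-15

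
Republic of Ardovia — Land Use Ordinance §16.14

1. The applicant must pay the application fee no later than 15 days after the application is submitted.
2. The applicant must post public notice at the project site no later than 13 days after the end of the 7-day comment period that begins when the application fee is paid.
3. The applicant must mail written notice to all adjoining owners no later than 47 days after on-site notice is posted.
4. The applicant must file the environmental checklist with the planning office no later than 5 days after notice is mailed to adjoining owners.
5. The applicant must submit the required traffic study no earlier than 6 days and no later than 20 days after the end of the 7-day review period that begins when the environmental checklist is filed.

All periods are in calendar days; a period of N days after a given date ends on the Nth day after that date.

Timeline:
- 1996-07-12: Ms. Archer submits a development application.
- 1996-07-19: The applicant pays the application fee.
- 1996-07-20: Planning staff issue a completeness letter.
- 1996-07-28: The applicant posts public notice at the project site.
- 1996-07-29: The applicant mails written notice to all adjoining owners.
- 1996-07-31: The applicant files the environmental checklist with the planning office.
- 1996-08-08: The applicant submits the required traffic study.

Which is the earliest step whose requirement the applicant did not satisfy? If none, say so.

Step 1: 15 days after 1996-07-12 (when the application is submitted) is 1996-07-27; completed 1996-07-19, before the deadline.
Step 2: 13 days after 1996-07-26 (end of the 7-day comment period, which began when the application fee is paid on 1996-07-19) is 1996-08-08; completed 1996-07-28, before the deadline.
Step 3: 47 days after 1996-07-28 (when on-site notice is posted) is 1996-09-13; done 1996-07-29 — timely.
Step 4: 5 days after 1996-07-29 (when notice is mailed to adjoining owners) is 1996-08-03; done 1996-07-31 — timely.
Step 5: the window is 6–20 days after 1996-08-07 (end of the 7-day review period, which began when the environmental checklist is filed on 1996-07-31), so 1996-08-13 through 1996-08-27; 1996-08-08 is 5 days too early.
Later steps need not be reached.

Step 5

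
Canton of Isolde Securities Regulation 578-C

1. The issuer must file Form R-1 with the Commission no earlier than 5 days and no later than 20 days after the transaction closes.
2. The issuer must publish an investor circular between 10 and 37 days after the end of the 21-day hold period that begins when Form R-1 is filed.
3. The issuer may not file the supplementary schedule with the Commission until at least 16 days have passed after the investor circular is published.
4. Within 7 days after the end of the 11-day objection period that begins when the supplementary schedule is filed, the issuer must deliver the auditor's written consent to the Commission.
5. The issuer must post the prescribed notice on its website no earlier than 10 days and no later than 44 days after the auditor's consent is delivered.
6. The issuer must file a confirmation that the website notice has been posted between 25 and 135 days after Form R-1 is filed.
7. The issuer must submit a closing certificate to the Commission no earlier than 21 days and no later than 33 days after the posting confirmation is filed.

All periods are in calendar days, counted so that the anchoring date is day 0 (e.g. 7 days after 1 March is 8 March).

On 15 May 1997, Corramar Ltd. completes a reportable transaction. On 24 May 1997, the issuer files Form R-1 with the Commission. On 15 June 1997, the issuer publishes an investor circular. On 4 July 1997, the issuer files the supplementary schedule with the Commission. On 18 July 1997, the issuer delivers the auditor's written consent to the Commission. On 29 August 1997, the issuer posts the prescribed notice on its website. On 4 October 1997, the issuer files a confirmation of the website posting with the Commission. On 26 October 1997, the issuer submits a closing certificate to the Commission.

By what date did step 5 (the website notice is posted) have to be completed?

Step 5 runs from 18 July 1997, when the auditor's consent is delivered. The window is 10–44 days after 18 July 1997; it closes on 31 August 1997.

31 August 1997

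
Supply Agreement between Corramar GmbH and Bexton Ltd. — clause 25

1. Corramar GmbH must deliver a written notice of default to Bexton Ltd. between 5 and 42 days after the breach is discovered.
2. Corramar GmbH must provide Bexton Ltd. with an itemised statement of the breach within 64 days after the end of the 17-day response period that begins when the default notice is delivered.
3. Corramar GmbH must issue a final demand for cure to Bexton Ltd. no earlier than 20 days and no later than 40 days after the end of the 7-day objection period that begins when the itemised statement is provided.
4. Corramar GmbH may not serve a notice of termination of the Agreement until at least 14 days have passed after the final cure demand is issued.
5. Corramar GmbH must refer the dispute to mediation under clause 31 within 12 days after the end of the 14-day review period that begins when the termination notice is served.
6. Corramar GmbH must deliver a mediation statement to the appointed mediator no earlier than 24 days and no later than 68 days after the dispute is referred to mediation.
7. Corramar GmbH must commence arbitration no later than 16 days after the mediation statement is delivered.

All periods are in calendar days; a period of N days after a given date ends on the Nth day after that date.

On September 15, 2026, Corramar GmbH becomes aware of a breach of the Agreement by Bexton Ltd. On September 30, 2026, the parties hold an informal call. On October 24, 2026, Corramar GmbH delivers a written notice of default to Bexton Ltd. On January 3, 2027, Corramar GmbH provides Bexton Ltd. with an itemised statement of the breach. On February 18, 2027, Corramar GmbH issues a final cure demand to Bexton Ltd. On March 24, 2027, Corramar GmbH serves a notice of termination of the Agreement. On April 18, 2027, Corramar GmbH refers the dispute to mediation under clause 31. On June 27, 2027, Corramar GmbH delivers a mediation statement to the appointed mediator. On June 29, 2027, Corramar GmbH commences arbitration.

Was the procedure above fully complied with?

No

(1) the permitted window runs from September 15, 2026 + 5 = September 20, 2026 to September 15, 2026 + 42 = October 27, 2026; done October 24, 2026, which is between those dates.
(2) due by November 10, 2026 + 64 days = January 13, 2027; completed January 3, 2027, before the deadline.
(3) the permitted window runs from January 10, 2027 + 20 = January 30, 2027 to January 10, 2027 + 40 = February 19, 2027; done February 18, 2027, which is between those dates.
(4) permitted from February 18, 2027 + 14 days = March 4, 2027 onward; done March 24, 2027 — permitted.
(5) due by April 7, 2027 + 12 days = April 19, 2027; done April 18, 2027 — timely.
(6) the permitted window runs from April 18, 2027 + 24 = May 12, 2027 to April 18, 2027 + 68 = June 25, 2027; done June 27, 2027 — 2 days after the window closed.
The procedure was therefore not followed at step 6.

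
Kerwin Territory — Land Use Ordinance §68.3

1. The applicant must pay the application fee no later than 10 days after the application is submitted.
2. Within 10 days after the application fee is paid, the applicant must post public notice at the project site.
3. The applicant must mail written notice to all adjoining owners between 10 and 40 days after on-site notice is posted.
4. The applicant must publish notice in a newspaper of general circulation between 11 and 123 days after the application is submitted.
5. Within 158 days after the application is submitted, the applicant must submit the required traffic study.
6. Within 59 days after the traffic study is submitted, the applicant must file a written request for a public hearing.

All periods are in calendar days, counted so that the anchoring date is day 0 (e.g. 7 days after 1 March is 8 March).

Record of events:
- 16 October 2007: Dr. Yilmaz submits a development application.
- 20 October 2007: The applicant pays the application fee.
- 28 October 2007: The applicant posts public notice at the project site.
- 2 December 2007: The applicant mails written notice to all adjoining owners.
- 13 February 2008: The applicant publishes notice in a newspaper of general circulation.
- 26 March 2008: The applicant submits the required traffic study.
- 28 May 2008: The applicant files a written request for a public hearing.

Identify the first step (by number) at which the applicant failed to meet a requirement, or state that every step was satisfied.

(1) due by 16 October 2007 + 10 days = 26 October 2007; done 20 October 2007 — timely.
(2) due by 20 October 2007 + 10 days = 30 October 2007; done 28 October 2007 — timely.
(3) the permitted window runs from 28 October 2007 + 10 = 7 November 2007 to 28 October 2007 + 40 = 7 December 2007; done 2 December 2007, which is between those dates.
(4) the permitted window runs from 16 October 2007 + 11 = 27 October 2007 to 16 October 2007 + 123 = 16 February 2008; done 13 February 2008, which is between those dates.
(5) due by 16 October 2007 + 158 days = 22 March 2008; 26 March 2008 misses that deadline by 4 days.
No need to go further; step 5 was not satisfied.

Step 5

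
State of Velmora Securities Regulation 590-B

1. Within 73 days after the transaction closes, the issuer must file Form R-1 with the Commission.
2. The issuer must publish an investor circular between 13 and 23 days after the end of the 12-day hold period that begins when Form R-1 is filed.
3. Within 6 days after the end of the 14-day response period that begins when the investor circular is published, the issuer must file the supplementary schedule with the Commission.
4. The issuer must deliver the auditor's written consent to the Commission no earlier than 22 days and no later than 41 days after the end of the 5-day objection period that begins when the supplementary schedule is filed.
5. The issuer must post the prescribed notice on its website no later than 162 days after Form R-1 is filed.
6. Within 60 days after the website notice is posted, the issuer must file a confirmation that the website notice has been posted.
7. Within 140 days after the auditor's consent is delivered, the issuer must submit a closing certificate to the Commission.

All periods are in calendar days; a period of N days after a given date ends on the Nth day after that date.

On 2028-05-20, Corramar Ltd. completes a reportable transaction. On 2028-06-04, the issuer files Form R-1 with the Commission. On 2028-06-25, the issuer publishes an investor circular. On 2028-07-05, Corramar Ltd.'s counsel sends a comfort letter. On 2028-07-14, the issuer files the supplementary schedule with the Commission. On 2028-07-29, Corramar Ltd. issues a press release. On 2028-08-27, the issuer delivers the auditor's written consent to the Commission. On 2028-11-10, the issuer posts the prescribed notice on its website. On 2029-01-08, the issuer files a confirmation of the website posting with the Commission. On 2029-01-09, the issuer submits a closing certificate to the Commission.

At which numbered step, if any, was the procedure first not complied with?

Step 2

Step 1 — counting 73 days from 2028-05-20 (when the transaction closes) gives a deadline of 2028-08-01; completed 2028-06-04, before the deadline.
Step 2 — 13 and 23 days from 2028-06-16 (end of the 12-day hold period, which began when Form R-1 is filed on 2028-06-04) are 2028-06-29 and 2028-07-09 respectively; done 2028-06-25 — 4 days before the window opened.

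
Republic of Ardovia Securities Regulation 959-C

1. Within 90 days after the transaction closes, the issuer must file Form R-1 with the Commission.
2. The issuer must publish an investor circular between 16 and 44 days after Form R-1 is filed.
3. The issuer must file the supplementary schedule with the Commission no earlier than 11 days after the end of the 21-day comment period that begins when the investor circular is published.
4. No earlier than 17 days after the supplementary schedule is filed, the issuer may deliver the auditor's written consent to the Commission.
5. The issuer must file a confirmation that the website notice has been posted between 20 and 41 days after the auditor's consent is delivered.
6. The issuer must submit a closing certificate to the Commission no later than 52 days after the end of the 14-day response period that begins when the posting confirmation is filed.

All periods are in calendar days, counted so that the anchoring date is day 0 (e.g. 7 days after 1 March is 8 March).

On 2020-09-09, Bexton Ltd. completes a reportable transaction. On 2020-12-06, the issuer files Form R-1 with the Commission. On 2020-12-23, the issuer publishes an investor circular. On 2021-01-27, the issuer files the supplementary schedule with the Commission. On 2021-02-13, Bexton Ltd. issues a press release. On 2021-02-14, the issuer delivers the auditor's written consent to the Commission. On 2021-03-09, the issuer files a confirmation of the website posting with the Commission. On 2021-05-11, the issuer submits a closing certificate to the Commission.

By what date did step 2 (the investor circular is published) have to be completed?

2021-01-19

Step 2 runs from 2020-12-06, when Form R-1 is filed. The window is 16–44 days after 2020-12-06; it closes on 2021-01-19.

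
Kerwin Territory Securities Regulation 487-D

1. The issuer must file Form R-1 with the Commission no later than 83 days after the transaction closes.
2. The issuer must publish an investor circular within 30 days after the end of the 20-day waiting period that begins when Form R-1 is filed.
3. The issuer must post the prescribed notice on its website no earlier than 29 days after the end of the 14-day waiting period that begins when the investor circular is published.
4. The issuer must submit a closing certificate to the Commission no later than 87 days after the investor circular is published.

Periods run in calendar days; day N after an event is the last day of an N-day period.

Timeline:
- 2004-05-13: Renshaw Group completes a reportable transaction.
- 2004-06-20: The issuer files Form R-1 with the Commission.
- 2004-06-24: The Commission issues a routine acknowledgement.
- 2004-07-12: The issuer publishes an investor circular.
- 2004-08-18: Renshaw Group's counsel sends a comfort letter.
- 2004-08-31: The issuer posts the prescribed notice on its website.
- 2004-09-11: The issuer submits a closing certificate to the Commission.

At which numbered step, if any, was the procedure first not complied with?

None — every step was satisfied

Step 1 — counting 83 days from 2004-05-13 (when the transaction closes) gives a deadline of 2004-08-04; completed 2004-06-20, before the deadline.
Step 2 — counting 30 days from 2004-07-10 (end of the 20-day waiting period, which began when Form R-1 is filed on 2004-06-20) gives a deadline of 2004-08-09; 2004-07-12 is within that limit.
Step 3 — must wait 29 days from 2004-07-26 (end of the 14-day waiting period, which began when the investor circular is published on 2004-07-12), so not before 2004-08-24; done 2004-08-31 — permitted.
Step 4 — counting 87 days from 2004-07-12 (when the investor circular is published) gives a deadline of 2004-10-07; 2004-09-11 is within that limit.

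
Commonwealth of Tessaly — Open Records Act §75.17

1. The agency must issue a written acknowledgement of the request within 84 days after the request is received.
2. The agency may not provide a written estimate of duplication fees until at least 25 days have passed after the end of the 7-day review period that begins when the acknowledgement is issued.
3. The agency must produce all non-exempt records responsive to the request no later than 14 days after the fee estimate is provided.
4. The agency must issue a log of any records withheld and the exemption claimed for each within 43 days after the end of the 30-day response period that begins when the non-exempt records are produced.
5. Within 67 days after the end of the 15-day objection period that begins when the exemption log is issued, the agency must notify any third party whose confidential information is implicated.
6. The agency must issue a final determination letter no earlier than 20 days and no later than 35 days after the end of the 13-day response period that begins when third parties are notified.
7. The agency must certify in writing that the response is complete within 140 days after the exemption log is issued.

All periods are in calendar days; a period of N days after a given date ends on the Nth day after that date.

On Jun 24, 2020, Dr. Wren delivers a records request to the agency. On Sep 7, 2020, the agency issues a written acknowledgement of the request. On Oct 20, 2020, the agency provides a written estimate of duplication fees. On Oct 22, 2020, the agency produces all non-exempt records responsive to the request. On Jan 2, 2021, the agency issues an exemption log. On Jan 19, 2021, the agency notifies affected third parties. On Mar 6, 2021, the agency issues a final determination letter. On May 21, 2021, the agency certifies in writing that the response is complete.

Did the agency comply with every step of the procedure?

Yes

Step 1 — counting 84 days from Jun 24, 2020 (when the request is received) gives a deadline of Sep 16, 2020; completed Sep 7, 2020, before the deadline.
Step 2 — must wait 25 days from Sep 14, 2020 (end of the 7-day review period, which began when the acknowledgement is issued on Sep 7, 2020), so not before Oct 9, 2020; Oct 20, 2020 is on or after that date.
Step 3 — counting 14 days from Oct 20, 2020 (when the fee estimate is provided) gives a deadline of Nov 3, 2020; done Oct 22, 2020 — timely.
Step 4 — counting 43 days from Nov 21, 2020 (end of the 30-day response period, which began when the non-exempt records are produced on Oct 22, 2020) gives a deadline of Jan 3, 2021; completed Jan 2, 2021, before the deadline.
Step 5 — counting 67 days from Jan 17, 2021 (end of the 15-day objection period, which began when the exemption log is issued on Jan 2, 2021) gives a deadline of Mar 25, 2021; completed Jan 19, 2021, before the deadline.
Step 6 — 20 and 35 days from Feb 1, 2021 (end of the 13-day response period, which began when third parties are notified on Jan 19, 2021) are Feb 21, 2021 and Mar 8, 2021 respectively; done Mar 6, 2021 — within the window.
Step 7 — counting 140 days from Jan 2, 2021 (when the exemption log is issued) gives a deadline of May 22, 2021; May 21, 2021 is within that limit.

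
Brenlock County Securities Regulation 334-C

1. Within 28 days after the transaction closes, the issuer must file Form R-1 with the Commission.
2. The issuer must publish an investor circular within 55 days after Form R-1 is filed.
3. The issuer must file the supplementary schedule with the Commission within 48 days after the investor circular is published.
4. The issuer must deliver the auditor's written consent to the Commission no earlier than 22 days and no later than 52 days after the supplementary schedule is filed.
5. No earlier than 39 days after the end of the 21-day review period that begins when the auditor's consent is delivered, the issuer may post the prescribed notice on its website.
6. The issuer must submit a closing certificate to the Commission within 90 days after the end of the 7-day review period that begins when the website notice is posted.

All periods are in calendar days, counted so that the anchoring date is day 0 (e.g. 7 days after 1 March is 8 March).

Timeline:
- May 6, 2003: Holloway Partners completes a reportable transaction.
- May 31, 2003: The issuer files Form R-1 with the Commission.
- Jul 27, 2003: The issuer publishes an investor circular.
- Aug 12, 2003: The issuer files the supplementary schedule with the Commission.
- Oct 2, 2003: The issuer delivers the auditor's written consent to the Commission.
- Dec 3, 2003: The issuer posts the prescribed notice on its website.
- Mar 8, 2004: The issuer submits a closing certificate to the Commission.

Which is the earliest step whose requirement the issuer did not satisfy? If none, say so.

Step 2

(1) due by May 6, 2003 + 28 days = Jun 3, 2003; May 31, 2003 is within that limit.
(2) due by May 31, 2003 + 55 days = Jul 25, 2003; Jul 27, 2003 misses that deadline by 2 days.
That is the first point of non-compliance.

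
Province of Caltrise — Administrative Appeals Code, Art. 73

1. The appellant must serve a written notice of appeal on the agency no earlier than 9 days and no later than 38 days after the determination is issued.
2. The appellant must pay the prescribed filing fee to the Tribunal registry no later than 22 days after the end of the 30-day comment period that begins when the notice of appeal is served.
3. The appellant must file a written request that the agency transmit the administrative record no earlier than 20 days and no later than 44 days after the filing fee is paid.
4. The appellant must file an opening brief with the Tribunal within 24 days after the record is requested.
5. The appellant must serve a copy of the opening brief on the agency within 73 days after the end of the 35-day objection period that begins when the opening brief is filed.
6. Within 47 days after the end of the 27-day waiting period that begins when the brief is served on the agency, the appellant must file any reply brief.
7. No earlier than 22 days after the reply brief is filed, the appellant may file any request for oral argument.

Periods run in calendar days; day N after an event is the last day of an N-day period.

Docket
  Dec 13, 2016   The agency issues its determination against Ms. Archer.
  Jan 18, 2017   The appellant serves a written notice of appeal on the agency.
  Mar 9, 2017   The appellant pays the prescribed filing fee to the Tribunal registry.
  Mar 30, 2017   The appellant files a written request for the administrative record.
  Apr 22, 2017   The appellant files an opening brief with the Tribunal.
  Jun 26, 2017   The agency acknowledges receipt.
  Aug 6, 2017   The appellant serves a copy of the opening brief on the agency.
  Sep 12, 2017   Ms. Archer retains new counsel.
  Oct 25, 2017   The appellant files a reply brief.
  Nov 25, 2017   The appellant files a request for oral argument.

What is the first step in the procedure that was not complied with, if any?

Step 6

(1) the permitted window runs from Dec 13, 2016 + 9 = Dec 22, 2016 to Dec 13, 2016 + 38 = Jan 20, 2017; done Jan 18, 2017, which is between those dates.
(2) due by Feb 17, 2017 + 22 days = Mar 11, 2017; completed Mar 9, 2017, before the deadline.
(3) the permitted window runs from Mar 9, 2017 + 20 = Mar 29, 2017 to Mar 9, 2017 + 44 = Apr 22, 2017; done Mar 30, 2017, which is between those dates.
(4) due by Mar 30, 2017 + 24 days = Apr 23, 2017; done Apr 22, 2017 — timely.
(5) due by May 27, 2017 + 73 days = Aug 8, 2017; Aug 6, 2017 is within that limit.
(6) due by Sep 2, 2017 + 47 days = Oct 19, 2017; not done until Oct 25, 2017, 6 days after the deadline.
Later steps need not be reached.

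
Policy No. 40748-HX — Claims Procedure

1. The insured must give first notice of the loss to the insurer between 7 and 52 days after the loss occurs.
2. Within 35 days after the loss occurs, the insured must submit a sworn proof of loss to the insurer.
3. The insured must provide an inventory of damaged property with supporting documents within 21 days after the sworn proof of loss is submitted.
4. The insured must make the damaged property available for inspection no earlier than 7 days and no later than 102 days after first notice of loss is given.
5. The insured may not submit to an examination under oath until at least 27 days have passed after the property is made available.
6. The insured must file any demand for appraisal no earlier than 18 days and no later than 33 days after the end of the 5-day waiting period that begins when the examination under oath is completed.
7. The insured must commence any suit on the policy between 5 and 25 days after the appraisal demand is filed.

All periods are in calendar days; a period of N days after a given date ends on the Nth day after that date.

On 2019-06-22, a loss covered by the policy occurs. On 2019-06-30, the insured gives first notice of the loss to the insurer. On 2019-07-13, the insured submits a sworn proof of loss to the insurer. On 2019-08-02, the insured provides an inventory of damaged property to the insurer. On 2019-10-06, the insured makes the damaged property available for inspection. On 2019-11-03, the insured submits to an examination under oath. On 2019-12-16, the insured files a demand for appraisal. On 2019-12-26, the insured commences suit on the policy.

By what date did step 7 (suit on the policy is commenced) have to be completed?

2020-01-10

Step 7 runs from 2019-12-16, when the appraisal demand is filed. The window is 5–25 days after 2019-12-16; it closes on 2020-01-10.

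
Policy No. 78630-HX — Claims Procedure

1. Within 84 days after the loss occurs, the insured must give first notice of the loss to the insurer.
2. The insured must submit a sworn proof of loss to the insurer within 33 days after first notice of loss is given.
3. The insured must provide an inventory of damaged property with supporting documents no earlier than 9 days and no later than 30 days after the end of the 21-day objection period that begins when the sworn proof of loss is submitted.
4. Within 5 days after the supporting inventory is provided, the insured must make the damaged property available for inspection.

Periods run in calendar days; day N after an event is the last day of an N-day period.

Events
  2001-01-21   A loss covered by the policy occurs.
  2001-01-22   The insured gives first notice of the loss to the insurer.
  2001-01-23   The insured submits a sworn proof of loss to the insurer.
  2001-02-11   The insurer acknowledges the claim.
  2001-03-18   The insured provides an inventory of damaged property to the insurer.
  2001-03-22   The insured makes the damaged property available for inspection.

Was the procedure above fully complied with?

(1) due by 2001-01-21 + 84 days = 2001-04-15; 2001-01-22 is within that limit.
(2) due by 2001-01-22 + 33 days = 2001-02-24; 2001-01-23 is within that limit.
(3) the permitted window runs from 2001-02-13 + 9 = 2001-02-22 to 2001-02-13 + 30 = 2001-03-15; done 2001-03-18 — 3 days after the window closed.
The procedure was therefore not followed at step 3.

No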